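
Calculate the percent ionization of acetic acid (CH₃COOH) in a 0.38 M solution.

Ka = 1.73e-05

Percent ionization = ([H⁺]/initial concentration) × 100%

Using Ka equilibrium: x² + Ka×x - Ka×C = 0. Solving: [H⁺] = 2.5553e-03. Percent = (2.5553e-03/0.38) × 100

Percent ionization = 0.672%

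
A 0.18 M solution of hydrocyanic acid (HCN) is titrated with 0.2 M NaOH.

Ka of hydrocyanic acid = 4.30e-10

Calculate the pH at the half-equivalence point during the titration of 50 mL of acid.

At half-equivalence [HA] = [A⁻], so Henderson-Hasselbalch gives pH = pKa = -log(4.30e-10) = 9.37.

pH = pKa = 9.37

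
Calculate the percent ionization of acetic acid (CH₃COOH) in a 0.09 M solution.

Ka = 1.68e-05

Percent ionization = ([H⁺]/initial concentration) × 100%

Using Ka equilibrium: x² + Ka×x - Ka×C = 0. Solving: [H⁺] = 1.2213e-03. Percent = (1.2213e-03/0.09) × 100

Percent ionization = 1.36%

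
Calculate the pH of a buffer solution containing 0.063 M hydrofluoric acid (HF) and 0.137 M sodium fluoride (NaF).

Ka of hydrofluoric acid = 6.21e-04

pKa = -log(6.21e-04) = 3.21. pH = pKa + log([A⁻]/[HA]) = 3.21 + log(0.137/0.063)

pH = 3.54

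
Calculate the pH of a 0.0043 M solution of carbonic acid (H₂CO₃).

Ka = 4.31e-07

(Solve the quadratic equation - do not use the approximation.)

x² + Ka×x - Ka×C = 0. Using quadratic formula: [H⁺] = 4.2835e-05

pH = 4.37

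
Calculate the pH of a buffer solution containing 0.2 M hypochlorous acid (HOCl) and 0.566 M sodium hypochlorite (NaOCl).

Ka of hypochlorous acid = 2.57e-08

pKa = -log(2.57e-08) = 7.59. pH = pKa + log([A⁻]/[HA]) = 7.59 + log(0.566/0.2)

pH = 8.04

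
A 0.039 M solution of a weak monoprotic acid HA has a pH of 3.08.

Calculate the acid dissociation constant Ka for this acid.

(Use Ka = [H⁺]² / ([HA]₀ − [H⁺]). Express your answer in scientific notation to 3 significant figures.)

[H⁺] = 10^(−pH) = 10^(−3.08) = 8.318e-04 M. For HA ⇌ H⁺ + A⁻, Ka = [H⁺][A⁻]/[HA] = [H⁺]² / ([HA]₀ − [H⁺]) = (8.318e-04)² / (0.039 − 8.318e-04) = 1.81e-05.

K_a = 1.81e-05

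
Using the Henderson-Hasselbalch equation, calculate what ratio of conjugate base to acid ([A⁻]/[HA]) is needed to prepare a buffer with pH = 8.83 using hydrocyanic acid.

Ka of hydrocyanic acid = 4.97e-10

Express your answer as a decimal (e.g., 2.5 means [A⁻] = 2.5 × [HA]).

pKa = -log(4.97e-10) = 9.3036. pH = pKa + log([A⁻]/[HA]), so log([A⁻]/[HA]) = pH − pKa = 8.83 − 9.3036 = -0.4736. [A⁻]/[HA] = 10^(-0.4736) = 0.336

[A⁻]/[HA] = 0.336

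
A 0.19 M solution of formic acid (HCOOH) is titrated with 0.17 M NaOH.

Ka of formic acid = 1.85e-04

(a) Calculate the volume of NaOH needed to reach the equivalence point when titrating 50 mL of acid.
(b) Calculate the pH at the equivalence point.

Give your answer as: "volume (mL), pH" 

moles acid = 0.19 × 50/1000 = 0.0095 mol; V_base = moles/0.17 × 1000 = 55.9 mL. At equivalence only the conjugate base is present: [A⁻] = 0.0095/0.106 = 8.9722e-02 M. Kb = Kw/Ka = 5.41e-11; [OH⁻] = √(Kb × [A⁻]) = 2.2022e-06; pOH = 5.66; pH = 14 - pOH = 8.34.

V = 55.9 mL, pH = 8.34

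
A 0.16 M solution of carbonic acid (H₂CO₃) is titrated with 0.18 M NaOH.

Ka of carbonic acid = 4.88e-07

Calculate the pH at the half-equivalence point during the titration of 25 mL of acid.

At half-equivalence [HA] = [A⁻], so Henderson-Hasselbalch gives pH = pKa = -log(4.88e-07) = 6.31.

pH = pKa = 6.31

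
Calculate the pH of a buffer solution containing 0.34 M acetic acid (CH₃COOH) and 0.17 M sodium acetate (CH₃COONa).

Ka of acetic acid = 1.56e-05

pKa = -log(1.56e-05) = 4.81. pH = pKa + log([A⁻]/[HA]) = 4.81 + log(0.17/0.34)

pH = 4.51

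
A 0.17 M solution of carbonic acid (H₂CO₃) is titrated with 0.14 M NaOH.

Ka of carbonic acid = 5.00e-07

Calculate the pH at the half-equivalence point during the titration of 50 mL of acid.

At half-equivalence [HA] = [A⁻], so Henderson-Hasselbalch gives pH = pKa = -log(5.00e-07) = 6.30.

pH = pKa = 6.30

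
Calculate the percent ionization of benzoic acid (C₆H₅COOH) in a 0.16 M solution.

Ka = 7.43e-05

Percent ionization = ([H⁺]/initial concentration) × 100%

Using Ka equilibrium: x² + Ka×x - Ka×C = 0. Solving: [H⁺] = 3.4109e-03. Percent = (3.4109e-03/0.16) × 100

Percent ionization = 2.13%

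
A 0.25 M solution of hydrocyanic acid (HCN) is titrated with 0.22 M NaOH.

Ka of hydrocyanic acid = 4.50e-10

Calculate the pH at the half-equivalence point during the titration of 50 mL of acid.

At half-equivalence [HA] = [A⁻], so Henderson-Hasselbalch gives pH = pKa = -log(4.50e-10) = 9.35.

pH = pKa = 9.35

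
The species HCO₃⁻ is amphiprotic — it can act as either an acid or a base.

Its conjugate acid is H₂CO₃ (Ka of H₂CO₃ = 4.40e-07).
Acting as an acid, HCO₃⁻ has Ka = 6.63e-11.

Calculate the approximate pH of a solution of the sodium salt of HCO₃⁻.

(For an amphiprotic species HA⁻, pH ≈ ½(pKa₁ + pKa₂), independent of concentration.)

pKa₁ = -log(4.40e-07) = 6.36; pKa₂ = -log(6.63e-11) = 10.18. For an amphiprotic species, pH ≈ ½(pKa₁ + pKa₂) = ½(6.36 + 10.18) = 8.27.

pH = 8.27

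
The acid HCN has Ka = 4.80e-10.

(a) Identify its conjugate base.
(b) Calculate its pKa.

(a) The conjugate base is formed by removing one H⁺ from HCN, giving CN⁻. (b) pKa = -log(Ka) = -log(4.80e-10) = 9.32.

Conjugate base: CN⁻; pK_a = 9.32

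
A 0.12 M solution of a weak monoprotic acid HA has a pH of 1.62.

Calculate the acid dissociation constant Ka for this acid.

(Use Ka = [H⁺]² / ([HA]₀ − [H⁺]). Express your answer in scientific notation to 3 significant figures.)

[H⁺] = 10^(−pH) = 10^(−1.62) = 2.399e-02 M. For HA ⇌ H⁺ + A⁻, Ka = [H⁺][A⁻]/[HA] = [H⁺]² / ([HA]₀ − [H⁺]) = (2.399e-02)² / (0.12 − 2.399e-02) = 5.99e-03.

K_a = 5.99e-03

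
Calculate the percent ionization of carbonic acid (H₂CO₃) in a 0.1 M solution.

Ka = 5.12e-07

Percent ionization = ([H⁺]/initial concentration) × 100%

Using Ka equilibrium: x² + Ka×x - Ka×C = 0. Solving: [H⁺] = 2.2602e-04. Percent = (2.2602e-04/0.1) × 100

Percent ionization = 0.226%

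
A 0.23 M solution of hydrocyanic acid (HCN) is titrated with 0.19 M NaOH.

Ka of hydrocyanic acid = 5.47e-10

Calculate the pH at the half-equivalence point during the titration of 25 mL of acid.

At half-equivalence [HA] = [A⁻], so Henderson-Hasselbalch gives pH = pKa = -log(5.47e-10) = 9.26.

pH = pKa = 9.26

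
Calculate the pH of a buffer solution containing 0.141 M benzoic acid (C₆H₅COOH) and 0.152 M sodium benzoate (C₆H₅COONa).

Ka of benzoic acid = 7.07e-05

pKa = -log(7.07e-05) = 4.15. pH = pKa + log([A⁻]/[HA]) = 4.15 + log(0.152/0.141)

pH = 4.18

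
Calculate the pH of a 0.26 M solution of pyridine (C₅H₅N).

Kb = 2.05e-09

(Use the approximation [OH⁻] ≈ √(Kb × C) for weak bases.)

[OH⁻] = √(Kb × C) = √(2.05e-09 × 0.26) = 2.3087e-05. pOH = 4.64, pH = 14 - pOH

pH = 9.36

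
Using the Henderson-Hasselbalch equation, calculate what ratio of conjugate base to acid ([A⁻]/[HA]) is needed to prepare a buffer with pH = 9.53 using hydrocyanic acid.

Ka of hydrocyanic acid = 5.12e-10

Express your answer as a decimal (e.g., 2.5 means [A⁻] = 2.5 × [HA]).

pKa = -log(5.12e-10) = 9.2907. pH = pKa + log([A⁻]/[HA]), so log([A⁻]/[HA]) = pH − pKa = 9.53 − 9.2907 = 0.2393. [A⁻]/[HA] = 10^(0.2393) = 1.73

[A⁻]/[HA] = 1.73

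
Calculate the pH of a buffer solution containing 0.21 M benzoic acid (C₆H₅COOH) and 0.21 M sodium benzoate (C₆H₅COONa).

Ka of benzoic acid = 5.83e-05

pKa = -log(5.83e-05) = 4.23. pH = pKa + log([A⁻]/[HA]) = 4.23 + log(0.21/0.21)

pH = 4.23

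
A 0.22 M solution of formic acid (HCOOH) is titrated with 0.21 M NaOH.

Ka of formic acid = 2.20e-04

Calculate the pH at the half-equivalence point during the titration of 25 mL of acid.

At half-equivalence [HA] = [A⁻], so Henderson-Hasselbalch gives pH = pKa = -log(2.20e-04) = 3.66.

pH = pKa = 3.66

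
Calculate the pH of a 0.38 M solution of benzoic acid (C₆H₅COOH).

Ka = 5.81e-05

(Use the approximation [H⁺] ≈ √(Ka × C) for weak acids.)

[H⁺] = √(Ka × C) = √(5.81e-05 × 0.38) = 4.6987e-03. pH = -log(4.6987e-03)

pH = 2.33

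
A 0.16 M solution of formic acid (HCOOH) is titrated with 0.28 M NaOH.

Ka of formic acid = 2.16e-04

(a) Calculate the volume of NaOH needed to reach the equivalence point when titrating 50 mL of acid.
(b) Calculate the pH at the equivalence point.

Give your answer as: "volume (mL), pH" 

moles acid = 0.16 × 50/1000 = 0.008 mol; V_base = moles/0.28 × 1000 = 28.6 mL. At equivalence only the conjugate base is present: [A⁻] = 0.008/0.079 = 1.0182e-01 M. Kb = Kw/Ka = 4.63e-11; [OH⁻] = √(Kb × [A⁻]) = 2.1711e-06; pOH = 5.66; pH = 14 - pOH = 8.34.

V = 28.6 mL, pH = 8.34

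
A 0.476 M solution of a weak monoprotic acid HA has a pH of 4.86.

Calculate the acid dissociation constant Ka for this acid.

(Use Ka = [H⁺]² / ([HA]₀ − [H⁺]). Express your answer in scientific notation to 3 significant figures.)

[H⁺] = 10^(−pH) = 10^(−4.86) = 1.380e-05 M. For HA ⇌ H⁺ + A⁻, Ka = [H⁺][A⁻]/[HA] = [H⁺]² / ([HA]₀ − [H⁺]) = (1.380e-05)² / (0.476 − 1.380e-05) = 4.00e-10.

K_a = 4.00e-10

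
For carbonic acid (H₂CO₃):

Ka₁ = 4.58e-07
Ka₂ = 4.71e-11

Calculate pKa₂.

pKa₂ = -log(Ka₂) = -log(4.71e-11) = 10.33.

pK_{a2} = 10.33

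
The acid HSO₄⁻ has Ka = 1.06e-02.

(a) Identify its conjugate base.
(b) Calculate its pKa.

(a) The conjugate base is formed by removing one H⁺ from HSO₄⁻, giving SO₄²⁻. (b) pKa = -log(Ka) = -log(1.06e-02) = 1.97.

Conjugate base: SO₄²⁻; pK_a = 1.97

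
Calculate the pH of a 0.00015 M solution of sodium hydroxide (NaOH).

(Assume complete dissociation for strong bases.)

[OH⁻] = 0.00015 M for strong base. pOH = -log[OH⁻] = 3.82, pH = 14 - pOH

pH = 10.18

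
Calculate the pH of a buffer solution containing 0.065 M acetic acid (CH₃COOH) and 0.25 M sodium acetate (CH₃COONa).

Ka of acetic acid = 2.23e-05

pKa = -log(2.23e-05) = 4.65. pH = pKa + log([A⁻]/[HA]) = 4.65 + log(0.25/0.065)

pH = 5.24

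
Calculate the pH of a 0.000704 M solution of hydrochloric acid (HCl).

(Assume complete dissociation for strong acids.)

[H⁺] = 0.000704 M for strong acid. pH = -log[H⁺] = -log(0.000704)

pH = 3.15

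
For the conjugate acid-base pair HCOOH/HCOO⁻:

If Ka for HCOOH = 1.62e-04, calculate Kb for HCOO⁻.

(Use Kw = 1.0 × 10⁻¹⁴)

For a conjugate pair Ka × Kb = Kw, so Kb = Kw/Ka = 1.0 × 10⁻¹⁴ / 1.62e-04 = 6.17e-11.

K_b = 6.17e-11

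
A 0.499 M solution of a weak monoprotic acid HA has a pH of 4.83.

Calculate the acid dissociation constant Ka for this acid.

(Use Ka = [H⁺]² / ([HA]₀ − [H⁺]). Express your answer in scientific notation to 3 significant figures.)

[H⁺] = 10^(−pH) = 10^(−4.83) = 1.479e-05 M. For HA ⇌ H⁺ + A⁻, Ka = [H⁺][A⁻]/[HA] = [H⁺]² / ([HA]₀ − [H⁺]) = (1.479e-05)² / (0.499 − 1.479e-05) = 4.38e-10.

K_a = 4.38e-10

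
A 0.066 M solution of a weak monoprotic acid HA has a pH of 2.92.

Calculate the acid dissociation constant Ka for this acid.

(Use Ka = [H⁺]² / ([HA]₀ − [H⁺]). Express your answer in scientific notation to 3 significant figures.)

[H⁺] = 10^(−pH) = 10^(−2.92) = 1.202e-03 M. For HA ⇌ H⁺ + A⁻, Ka = [H⁺][A⁻]/[HA] = [H⁺]² / ([HA]₀ − [H⁺]) = (1.202e-03)² / (0.066 − 1.202e-03) = 2.23e-05.

K_a = 2.23e-05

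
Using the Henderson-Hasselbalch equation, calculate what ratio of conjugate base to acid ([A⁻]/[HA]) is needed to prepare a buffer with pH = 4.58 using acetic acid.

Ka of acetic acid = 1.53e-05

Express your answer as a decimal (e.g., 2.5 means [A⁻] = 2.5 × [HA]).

pKa = -log(1.53e-05) = 4.8153. pH = pKa + log([A⁻]/[HA]), so log([A⁻]/[HA]) = pH − pKa = 4.58 − 4.8153 = -0.2353. [A⁻]/[HA] = 10^(-0.2353) = 0.582

[A⁻]/[HA] = 0.582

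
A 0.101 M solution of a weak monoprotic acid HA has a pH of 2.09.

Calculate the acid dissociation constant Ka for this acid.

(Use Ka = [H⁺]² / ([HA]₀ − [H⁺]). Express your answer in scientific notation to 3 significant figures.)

[H⁺] = 10^(−pH) = 10^(−2.09) = 8.128e-03 M. For HA ⇌ H⁺ + A⁻, Ka = [H⁺][A⁻]/[HA] = [H⁺]² / ([HA]₀ − [H⁺]) = (8.128e-03)² / (0.101 − 8.128e-03) = 7.11e-04.

K_a = 7.11e-04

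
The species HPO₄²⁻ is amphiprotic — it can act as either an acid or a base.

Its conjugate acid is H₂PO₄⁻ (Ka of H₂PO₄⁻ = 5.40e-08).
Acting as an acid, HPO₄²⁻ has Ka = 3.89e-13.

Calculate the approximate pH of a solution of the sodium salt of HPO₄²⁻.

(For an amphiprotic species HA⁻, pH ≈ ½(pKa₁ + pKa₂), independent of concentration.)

pKa₁ = -log(5.40e-08) = 7.27; pKa₂ = -log(3.89e-13) = 12.41. For an amphiprotic species, pH ≈ ½(pKa₁ + pKa₂) = ½(7.27 + 12.41) = 9.84.

pH = 9.84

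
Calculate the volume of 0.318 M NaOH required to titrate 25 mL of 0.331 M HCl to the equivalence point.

At equivalence: moles acid = moles base. moles HCl = 0.331 × 25/1000 = 0.008275 mol. V_base = moles / 0.318 × 1000 = 26.0 mL.

V_{base} = 26.0 mL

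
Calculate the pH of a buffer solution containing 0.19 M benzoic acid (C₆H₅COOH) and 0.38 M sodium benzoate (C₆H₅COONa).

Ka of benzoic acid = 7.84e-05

pKa = -log(7.84e-05) = 4.11. pH = pKa + log([A⁻]/[HA]) = 4.11 + log(0.38/0.19)

pH = 4.41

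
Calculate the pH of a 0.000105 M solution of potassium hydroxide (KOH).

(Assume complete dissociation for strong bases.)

[OH⁻] = 0.000105 M for strong base. pOH = -log[OH⁻] = 3.98, pH = 14 - pOH

pH = 10.02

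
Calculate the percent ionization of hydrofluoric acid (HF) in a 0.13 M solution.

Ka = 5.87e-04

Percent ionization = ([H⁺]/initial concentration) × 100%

Using Ka equilibrium: x² + Ka×x - Ka×C = 0. Solving: [H⁺] = 8.4470e-03. Percent = (8.4470e-03/0.13) × 100

Percent ionization = 6.5%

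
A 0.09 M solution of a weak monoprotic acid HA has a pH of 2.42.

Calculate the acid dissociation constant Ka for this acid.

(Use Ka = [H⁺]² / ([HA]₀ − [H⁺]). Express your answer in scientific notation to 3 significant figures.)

[H⁺] = 10^(−pH) = 10^(−2.42) = 3.802e-03 M. For HA ⇌ H⁺ + A⁻, Ka = [H⁺][A⁻]/[HA] = [H⁺]² / ([HA]₀ − [H⁺]) = (3.802e-03)² / (0.09 − 3.802e-03) = 1.68e-04.

K_a = 1.68e-04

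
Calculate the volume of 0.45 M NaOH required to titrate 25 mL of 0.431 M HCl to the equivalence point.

At equivalence: moles acid = moles base. moles HCl = 0.431 × 25/1000 = 0.01077 mol. V_base = moles / 0.45 × 1000 = 23.9 mL.

V_{base} = 23.9 mL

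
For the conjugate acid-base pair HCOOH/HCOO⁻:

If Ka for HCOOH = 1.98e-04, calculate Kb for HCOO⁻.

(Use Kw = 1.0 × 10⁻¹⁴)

For a conjugate pair Ka × Kb = Kw, so Kb = Kw/Ka = 1.0 × 10⁻¹⁴ / 1.98e-04 = 5.05e-11.

K_b = 5.05e-11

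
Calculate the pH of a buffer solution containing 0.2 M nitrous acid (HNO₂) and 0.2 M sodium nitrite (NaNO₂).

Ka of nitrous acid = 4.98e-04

pKa = -log(4.98e-04) = 3.30. pH = pKa + log([A⁻]/[HA]) = 3.30 + log(0.2/0.2)

pH = 3.30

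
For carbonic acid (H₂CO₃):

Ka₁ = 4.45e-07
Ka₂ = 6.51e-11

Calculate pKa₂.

pKa₂ = -log(Ka₂) = -log(6.51e-11) = 10.19.

pK_{a2} = 10.19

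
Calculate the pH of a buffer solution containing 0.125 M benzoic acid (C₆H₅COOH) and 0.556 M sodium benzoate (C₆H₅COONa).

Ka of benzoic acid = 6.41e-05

pKa = -log(6.41e-05) = 4.19. pH = pKa + log([A⁻]/[HA]) = 4.19 + log(0.556/0.125)

pH = 4.84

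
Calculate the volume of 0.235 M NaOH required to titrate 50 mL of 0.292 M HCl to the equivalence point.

At equivalence: moles acid = moles base. moles HCl = 0.292 × 50/1000 = 0.0146 mol. V_base = moles / 0.235 × 1000 = 62.1 mL.

V_{base} = 62.1 mL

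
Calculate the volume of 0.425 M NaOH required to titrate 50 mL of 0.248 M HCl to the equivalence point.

At equivalence: moles acid = moles base. moles HCl = 0.248 × 50/1000 = 0.0124 mol. V_base = moles / 0.425 × 1000 = 29.2 mL.

V_{base} = 29.2 mL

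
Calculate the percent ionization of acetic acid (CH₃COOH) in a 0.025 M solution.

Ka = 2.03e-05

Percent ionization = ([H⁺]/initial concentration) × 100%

Using Ka equilibrium: x² + Ka×x - Ka×C = 0. Solving: [H⁺] = 7.0231e-04. Percent = (7.0231e-04/0.025) × 100

Percent ionization = 2.81%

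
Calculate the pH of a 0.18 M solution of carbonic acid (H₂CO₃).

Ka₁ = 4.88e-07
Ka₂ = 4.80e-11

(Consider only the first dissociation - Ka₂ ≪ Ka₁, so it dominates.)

First dissociation dominates. From Ka₁ = [H⁺][HA⁻]/[H₂A], x² + Ka₁·x − Ka₁·C = 0 with C = 0.18 M and Ka₁ = 4.88e-07. Solving: [H⁺] = (−Ka₁ + √(Ka₁² + 4·Ka₁·C)) / 2 = 2.9613e-04 M. pH = -log(2.9613e-04) = 3.53.

pH = 3.53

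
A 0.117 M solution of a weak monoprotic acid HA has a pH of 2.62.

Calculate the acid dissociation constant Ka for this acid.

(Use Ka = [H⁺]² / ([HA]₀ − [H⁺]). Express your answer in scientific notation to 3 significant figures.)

[H⁺] = 10^(−pH) = 10^(−2.62) = 2.399e-03 M. For HA ⇌ H⁺ + A⁻, Ka = [H⁺][A⁻]/[HA] = [H⁺]² / ([HA]₀ − [H⁺]) = (2.399e-03)² / (0.117 − 2.399e-03) = 5.02e-05.

K_a = 5.02e-05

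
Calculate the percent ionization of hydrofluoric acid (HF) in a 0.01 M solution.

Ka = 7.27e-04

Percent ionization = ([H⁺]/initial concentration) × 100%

Using Ka equilibrium: x² + Ka×x - Ka×C = 0. Solving: [H⁺] = 2.3572e-03. Percent = (2.3572e-03/0.01) × 100

Percent ionization = 23.6%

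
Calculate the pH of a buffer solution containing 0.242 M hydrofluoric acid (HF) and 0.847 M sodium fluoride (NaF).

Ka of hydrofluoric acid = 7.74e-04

pKa = -log(7.74e-04) = 3.11. pH = pKa + log([A⁻]/[HA]) = 3.11 + log(0.847/0.242)

pH = 3.66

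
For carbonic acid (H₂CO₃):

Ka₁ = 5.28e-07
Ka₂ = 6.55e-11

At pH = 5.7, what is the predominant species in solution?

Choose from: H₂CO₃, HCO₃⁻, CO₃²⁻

pKa₁ = 6.28, pKa₂ = 10.18. For a polyprotic acid the predominant species crosses at each pKa: below pKa_n the protonated form dominates, above it the deprotonated form does. At pH = 5.7, the predominant species is H₂CO₃.

H₂CO₃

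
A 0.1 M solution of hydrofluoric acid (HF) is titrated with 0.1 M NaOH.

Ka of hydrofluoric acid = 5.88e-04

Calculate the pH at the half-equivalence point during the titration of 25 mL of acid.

At half-equivalence [HA] = [A⁻], so Henderson-Hasselbalch gives pH = pKa = -log(5.88e-04) = 3.23.

pH = pKa = 3.23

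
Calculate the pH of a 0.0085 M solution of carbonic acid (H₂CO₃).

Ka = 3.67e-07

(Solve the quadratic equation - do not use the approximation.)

x² + Ka×x - Ka×C = 0. Using quadratic formula: [H⁺] = 5.5669e-05

pH = 4.25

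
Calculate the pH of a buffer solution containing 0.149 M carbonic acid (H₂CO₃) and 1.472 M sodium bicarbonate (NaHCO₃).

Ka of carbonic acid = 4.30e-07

pKa = -log(4.30e-07) = 6.37. pH = pKa + log([A⁻]/[HA]) = 6.37 + log(1.472/0.149)

pH = 7.36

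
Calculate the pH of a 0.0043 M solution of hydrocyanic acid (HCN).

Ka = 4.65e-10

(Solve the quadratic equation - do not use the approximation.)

x² + Ka×x - Ka×C = 0. Using quadratic formula: [H⁺] = 1.4138e-06

pH = 5.85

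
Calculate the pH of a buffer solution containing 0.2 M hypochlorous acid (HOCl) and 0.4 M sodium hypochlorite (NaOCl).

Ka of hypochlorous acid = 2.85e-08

pKa = -log(2.85e-08) = 7.55. pH = pKa + log([A⁻]/[HA]) = 7.55 + log(0.4/0.2)

pH = 7.85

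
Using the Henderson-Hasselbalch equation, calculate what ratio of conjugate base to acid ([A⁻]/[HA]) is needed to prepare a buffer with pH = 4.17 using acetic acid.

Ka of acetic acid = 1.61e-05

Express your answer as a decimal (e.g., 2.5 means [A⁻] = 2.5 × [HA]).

pKa = -log(1.61e-05) = 4.7932. pH = pKa + log([A⁻]/[HA]), so log([A⁻]/[HA]) = pH − pKa = 4.17 − 4.7932 = -0.6232. [A⁻]/[HA] = 10^(-0.6232) = 0.238

[A⁻]/[HA] = 0.238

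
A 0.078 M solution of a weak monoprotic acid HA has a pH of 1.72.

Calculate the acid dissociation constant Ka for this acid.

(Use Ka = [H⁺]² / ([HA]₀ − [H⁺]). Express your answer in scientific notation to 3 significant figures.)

[H⁺] = 10^(−pH) = 10^(−1.72) = 1.905e-02 M. For HA ⇌ H⁺ + A⁻, Ka = [H⁺][A⁻]/[HA] = [H⁺]² / ([HA]₀ − [H⁺]) = (1.905e-02)² / (0.078 − 1.905e-02) = 6.16e-03.

K_a = 6.16e-03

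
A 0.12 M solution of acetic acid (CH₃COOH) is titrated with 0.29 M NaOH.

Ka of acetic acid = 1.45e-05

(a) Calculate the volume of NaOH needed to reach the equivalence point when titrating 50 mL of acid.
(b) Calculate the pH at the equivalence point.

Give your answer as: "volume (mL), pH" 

moles acid = 0.12 × 50/1000 = 0.006 mol; V_base = moles/0.29 × 1000 = 20.7 mL. At equivalence only the conjugate base is present: [A⁻] = 0.006/0.071 = 8.4878e-02 M. Kb = Kw/Ka = 6.90e-10; [OH⁻] = √(Kb × [A⁻]) = 7.6509e-06; pOH = 5.12; pH = 14 - pOH = 8.88.

V = 20.7 mL, pH = 8.88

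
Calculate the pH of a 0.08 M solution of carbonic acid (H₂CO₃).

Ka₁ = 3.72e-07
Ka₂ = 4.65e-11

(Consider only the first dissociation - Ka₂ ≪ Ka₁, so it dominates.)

First dissociation dominates. From Ka₁ = [H⁺][HA⁻]/[H₂A], x² + Ka₁·x − Ka₁·C = 0 with C = 0.08 M and Ka₁ = 3.72e-07. Solving: [H⁺] = (−Ka₁ + √(Ka₁² + 4·Ka₁·C)) / 2 = 1.7232e-04 M. pH = -log(1.7232e-04) = 3.76.

pH = 3.76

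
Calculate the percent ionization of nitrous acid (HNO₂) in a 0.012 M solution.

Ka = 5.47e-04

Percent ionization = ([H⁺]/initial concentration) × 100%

Using Ka equilibrium: x² + Ka×x - Ka×C = 0. Solving: [H⁺] = 2.3031e-03. Percent = (2.3031e-03/0.012) × 100

Percent ionization = 19.2%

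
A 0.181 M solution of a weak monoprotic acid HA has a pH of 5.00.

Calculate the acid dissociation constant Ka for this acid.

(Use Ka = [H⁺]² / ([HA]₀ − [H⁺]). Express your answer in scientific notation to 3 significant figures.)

[H⁺] = 10^(−pH) = 10^(−5.00) = 1.000e-05 M. For HA ⇌ H⁺ + A⁻, Ka = [H⁺][A⁻]/[HA] = [H⁺]² / ([HA]₀ − [H⁺]) = (1.000e-05)² / (0.181 − 1.000e-05) = 5.53e-10.

K_a = 5.53e-10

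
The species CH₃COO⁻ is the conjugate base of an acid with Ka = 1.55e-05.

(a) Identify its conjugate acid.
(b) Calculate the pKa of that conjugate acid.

(a) The conjugate acid is formed by adding one H⁺ to CH₃COO⁻, giving CH₃COOH. (b) pKa = -log(Ka) = -log(1.55e-05) = 4.81.

Conjugate acid: CH₃COOH; pK_a = 4.81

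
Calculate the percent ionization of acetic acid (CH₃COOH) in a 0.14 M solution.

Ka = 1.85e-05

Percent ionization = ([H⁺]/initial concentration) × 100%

Using Ka equilibrium: x² + Ka×x - Ka×C = 0. Solving: [H⁺] = 1.6001e-03. Percent = (1.6001e-03/0.14) × 100

Percent ionization = 1.14%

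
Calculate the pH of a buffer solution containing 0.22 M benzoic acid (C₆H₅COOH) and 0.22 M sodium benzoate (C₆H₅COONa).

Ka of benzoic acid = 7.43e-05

pKa = -log(7.43e-05) = 4.13. pH = pKa + log([A⁻]/[HA]) = 4.13 + log(0.22/0.22)

pH = 4.13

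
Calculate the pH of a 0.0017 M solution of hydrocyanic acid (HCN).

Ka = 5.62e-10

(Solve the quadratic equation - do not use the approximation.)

x² + Ka×x - Ka×C = 0. Using quadratic formula: [H⁺] = 9.7716e-07

pH = 6.01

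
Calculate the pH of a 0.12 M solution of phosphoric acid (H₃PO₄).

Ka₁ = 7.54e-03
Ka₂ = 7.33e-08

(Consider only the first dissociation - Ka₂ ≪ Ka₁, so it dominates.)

First dissociation dominates. From Ka₁ = [H⁺][HA⁻]/[H₂A], x² + Ka₁·x − Ka₁·C = 0 with C = 0.12 M and Ka₁ = 7.54e-03. Solving: [H⁺] = (−Ka₁ + √(Ka₁² + 4·Ka₁·C)) / 2 = 2.6545e-02 M. pH = -log(2.6545e-02) = 1.58.

pH = 1.58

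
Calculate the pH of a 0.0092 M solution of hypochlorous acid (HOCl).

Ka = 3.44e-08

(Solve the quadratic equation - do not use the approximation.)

x² + Ka×x - Ka×C = 0. Using quadratic formula: [H⁺] = 1.7773e-05

pH = 4.75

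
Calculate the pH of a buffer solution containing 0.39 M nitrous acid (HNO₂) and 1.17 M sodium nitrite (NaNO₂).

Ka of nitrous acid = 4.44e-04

pKa = -log(4.44e-04) = 3.35. pH = pKa + log([A⁻]/[HA]) = 3.35 + log(1.17/0.39)

pH = 3.83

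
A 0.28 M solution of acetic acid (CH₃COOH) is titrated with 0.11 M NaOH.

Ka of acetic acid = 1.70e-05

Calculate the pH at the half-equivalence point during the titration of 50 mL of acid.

At half-equivalence [HA] = [A⁻], so Henderson-Hasselbalch gives pH = pKa = -log(1.70e-05) = 4.77.

pH = pKa = 4.77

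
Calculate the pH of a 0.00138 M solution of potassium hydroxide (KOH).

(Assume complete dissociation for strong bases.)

[OH⁻] = 0.00138 M for strong base. pOH = -log[OH⁻] = 2.86, pH = 14 - pOH

pH = 11.14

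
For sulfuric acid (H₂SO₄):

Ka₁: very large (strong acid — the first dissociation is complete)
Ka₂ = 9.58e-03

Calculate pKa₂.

pKa₂ = -log(Ka₂) = -log(9.58e-03) = 2.02.

pK_{a2} = 2.02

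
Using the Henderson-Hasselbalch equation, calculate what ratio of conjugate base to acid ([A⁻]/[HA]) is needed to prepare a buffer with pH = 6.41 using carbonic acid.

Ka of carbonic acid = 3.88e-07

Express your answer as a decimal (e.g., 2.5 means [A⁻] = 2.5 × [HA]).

pKa = -log(3.88e-07) = 6.4112. pH = pKa + log([A⁻]/[HA]), so log([A⁻]/[HA]) = pH − pKa = 6.41 − 6.4112 = -0.0012. [A⁻]/[HA] = 10^(-0.0012) = 0.997

[A⁻]/[HA] = 0.997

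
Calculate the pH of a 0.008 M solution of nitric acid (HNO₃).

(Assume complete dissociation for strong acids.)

[H⁺] = 0.008 M for strong acid. pH = -log[H⁺] = -log(0.008)

pH = 2.10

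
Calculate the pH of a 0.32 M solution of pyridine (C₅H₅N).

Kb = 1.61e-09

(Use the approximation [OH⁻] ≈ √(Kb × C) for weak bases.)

[OH⁻] = √(Kb × C) = √(1.61e-09 × 0.32) = 2.2698e-05. pOH = 4.64, pH = 14 - pOH

pH = 9.36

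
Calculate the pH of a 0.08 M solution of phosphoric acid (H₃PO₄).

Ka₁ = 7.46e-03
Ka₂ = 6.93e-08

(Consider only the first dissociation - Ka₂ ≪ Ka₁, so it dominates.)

First dissociation dominates. From Ka₁ = [H⁺][HA⁻]/[H₂A], x² + Ka₁·x − Ka₁·C = 0 with C = 0.08 M and Ka₁ = 7.46e-03. Solving: [H⁺] = (−Ka₁ + √(Ka₁² + 4·Ka₁·C)) / 2 = 2.0983e-02 M. pH = -log(2.0983e-02) = 1.68.

pH = 1.68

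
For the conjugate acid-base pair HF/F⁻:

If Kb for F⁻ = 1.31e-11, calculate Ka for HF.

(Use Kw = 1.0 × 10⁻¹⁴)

For a conjugate pair Ka × Kb = Kw, so Ka = Kw/Kb = 1.0 × 10⁻¹⁴ / 1.31e-11 = 7.63e-04.

K_a = 7.63e-04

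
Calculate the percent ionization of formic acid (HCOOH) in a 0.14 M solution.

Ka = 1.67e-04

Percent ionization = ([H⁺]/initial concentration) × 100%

Using Ka equilibrium: x² + Ka×x - Ka×C = 0. Solving: [H⁺] = 4.7525e-03. Percent = (4.7525e-03/0.14) × 100

Percent ionization = 3.39%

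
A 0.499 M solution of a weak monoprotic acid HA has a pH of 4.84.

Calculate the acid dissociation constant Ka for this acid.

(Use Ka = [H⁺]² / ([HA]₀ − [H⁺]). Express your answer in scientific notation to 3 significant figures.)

[H⁺] = 10^(−pH) = 10^(−4.84) = 1.445e-05 M. For HA ⇌ H⁺ + A⁻, Ka = [H⁺][A⁻]/[HA] = [H⁺]² / ([HA]₀ − [H⁺]) = (1.445e-05)² / (0.499 − 1.445e-05) = 4.19e-10.

K_a = 4.19e-10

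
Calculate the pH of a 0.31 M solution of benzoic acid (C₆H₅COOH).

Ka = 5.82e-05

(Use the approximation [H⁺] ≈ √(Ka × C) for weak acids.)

[H⁺] = √(Ka × C) = √(5.82e-05 × 0.31) = 4.2476e-03. pH = -log(4.2476e-03)

pH = 2.37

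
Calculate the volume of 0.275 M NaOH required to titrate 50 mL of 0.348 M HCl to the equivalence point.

At equivalence: moles acid = moles base. moles HCl = 0.348 × 50/1000 = 0.0174 mol. V_base = moles / 0.275 × 1000 = 63.3 mL.

V_{base} = 63.3 mL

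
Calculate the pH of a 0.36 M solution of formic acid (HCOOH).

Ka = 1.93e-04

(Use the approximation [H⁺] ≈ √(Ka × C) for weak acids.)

[H⁺] = √(Ka × C) = √(1.93e-04 × 0.36) = 8.3355e-03. pH = -log(8.3355e-03)

pH = 2.08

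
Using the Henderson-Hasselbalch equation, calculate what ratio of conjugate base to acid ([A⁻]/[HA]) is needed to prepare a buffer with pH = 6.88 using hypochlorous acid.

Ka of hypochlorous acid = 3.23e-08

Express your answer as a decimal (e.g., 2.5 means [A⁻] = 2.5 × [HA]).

pKa = -log(3.23e-08) = 7.4908. pH = pKa + log([A⁻]/[HA]), so log([A⁻]/[HA]) = pH − pKa = 6.88 − 7.4908 = -0.6108. [A⁻]/[HA] = 10^(-0.6108) = 0.245

[A⁻]/[HA] = 0.245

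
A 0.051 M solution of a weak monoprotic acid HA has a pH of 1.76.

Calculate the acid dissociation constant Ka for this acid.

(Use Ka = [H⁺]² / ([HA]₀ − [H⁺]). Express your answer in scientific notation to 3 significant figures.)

[H⁺] = 10^(−pH) = 10^(−1.76) = 1.738e-02 M. For HA ⇌ H⁺ + A⁻, Ka = [H⁺][A⁻]/[HA] = [H⁺]² / ([HA]₀ − [H⁺]) = (1.738e-02)² / (0.051 − 1.738e-02) = 8.98e-03.

K_a = 8.98e-03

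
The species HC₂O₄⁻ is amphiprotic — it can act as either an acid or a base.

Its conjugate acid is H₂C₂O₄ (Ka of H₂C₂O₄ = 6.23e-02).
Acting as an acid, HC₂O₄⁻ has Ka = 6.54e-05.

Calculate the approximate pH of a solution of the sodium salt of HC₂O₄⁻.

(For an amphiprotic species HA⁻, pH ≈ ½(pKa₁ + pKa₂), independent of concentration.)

pKa₁ = -log(6.23e-02) = 1.21; pKa₂ = -log(6.54e-05) = 4.18. For an amphiprotic species, pH ≈ ½(pKa₁ + pKa₂) = ½(1.21 + 4.18) = 2.69.

pH = 2.69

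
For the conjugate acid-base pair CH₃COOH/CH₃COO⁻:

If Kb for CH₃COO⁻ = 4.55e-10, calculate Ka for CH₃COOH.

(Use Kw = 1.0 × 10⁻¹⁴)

For a conjugate pair Ka × Kb = Kw, so Ka = Kw/Kb = 1.0 × 10⁻¹⁴ / 4.55e-10 = 2.20e-05.

K_a = 2.20e-05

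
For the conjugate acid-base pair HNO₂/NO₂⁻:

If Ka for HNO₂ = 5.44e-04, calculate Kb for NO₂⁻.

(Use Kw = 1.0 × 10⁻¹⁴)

For a conjugate pair Ka × Kb = Kw, so Kb = Kw/Ka = 1.0 × 10⁻¹⁴ / 5.44e-04 = 1.84e-11.

K_b = 1.84e-11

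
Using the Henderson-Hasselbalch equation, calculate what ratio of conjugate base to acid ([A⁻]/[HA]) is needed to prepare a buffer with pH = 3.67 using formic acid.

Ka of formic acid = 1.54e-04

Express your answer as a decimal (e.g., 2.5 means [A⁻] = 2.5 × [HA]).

pKa = -log(1.54e-04) = 3.8125. pH = pKa + log([A⁻]/[HA]), so log([A⁻]/[HA]) = pH − pKa = 3.67 − 3.8125 = -0.1425. [A⁻]/[HA] = 10^(-0.1425) = 0.720

[A⁻]/[HA] = 0.720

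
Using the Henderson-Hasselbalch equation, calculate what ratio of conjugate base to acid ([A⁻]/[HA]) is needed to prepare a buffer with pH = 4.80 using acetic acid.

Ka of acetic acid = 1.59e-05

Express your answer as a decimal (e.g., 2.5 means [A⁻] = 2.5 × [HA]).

pKa = -log(1.59e-05) = 4.7986. pH = pKa + log([A⁻]/[HA]), so log([A⁻]/[HA]) = pH − pKa = 4.80 − 4.7986 = 0.0014. [A⁻]/[HA] = 10^(0.0014) = 1.00

[A⁻]/[HA] = 1.00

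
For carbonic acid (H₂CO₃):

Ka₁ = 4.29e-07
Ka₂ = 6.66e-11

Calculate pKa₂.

pKa₂ = -log(Ka₂) = -log(6.66e-11) = 10.18.

pK_{a2} = 10.18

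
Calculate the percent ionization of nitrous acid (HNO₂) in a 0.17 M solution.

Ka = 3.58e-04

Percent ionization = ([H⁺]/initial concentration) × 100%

Using Ka equilibrium: x² + Ka×x - Ka×C = 0. Solving: [H⁺] = 7.6243e-03. Percent = (7.6243e-03/0.17) × 100

Percent ionization = 4.48%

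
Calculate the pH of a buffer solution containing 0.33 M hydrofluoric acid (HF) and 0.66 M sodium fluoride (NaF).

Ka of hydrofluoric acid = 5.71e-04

pKa = -log(5.71e-04) = 3.24. pH = pKa + log([A⁻]/[HA]) = 3.24 + log(0.66/0.33)

pH = 3.54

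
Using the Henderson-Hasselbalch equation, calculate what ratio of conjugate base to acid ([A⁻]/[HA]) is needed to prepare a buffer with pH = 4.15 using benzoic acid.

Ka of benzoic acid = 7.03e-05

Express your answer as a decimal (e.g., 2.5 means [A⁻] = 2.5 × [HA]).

pKa = -log(7.03e-05) = 4.1530. pH = pKa + log([A⁻]/[HA]), so log([A⁻]/[HA]) = pH − pKa = 4.15 − 4.1530 = -0.0030. [A⁻]/[HA] = 10^(-0.0030) = 0.993

[A⁻]/[HA] = 0.993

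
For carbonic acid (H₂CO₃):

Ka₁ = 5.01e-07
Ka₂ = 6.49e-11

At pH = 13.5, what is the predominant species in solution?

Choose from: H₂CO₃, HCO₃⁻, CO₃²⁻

pKa₁ = 6.30, pKa₂ = 10.19. For a polyprotic acid the predominant species crosses at each pKa: below pKa_n the protonated form dominates, above it the deprotonated form does. At pH = 13.5, the predominant species is CO₃²⁻.

CO₃²⁻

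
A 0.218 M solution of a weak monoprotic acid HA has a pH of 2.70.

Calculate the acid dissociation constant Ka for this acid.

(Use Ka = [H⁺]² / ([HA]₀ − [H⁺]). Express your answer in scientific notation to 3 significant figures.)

[H⁺] = 10^(−pH) = 10^(−2.70) = 1.995e-03 M. For HA ⇌ H⁺ + A⁻, Ka = [H⁺][A⁻]/[HA] = [H⁺]² / ([HA]₀ − [H⁺]) = (1.995e-03)² / (0.218 − 1.995e-03) = 1.84e-05.

K_a = 1.84e-05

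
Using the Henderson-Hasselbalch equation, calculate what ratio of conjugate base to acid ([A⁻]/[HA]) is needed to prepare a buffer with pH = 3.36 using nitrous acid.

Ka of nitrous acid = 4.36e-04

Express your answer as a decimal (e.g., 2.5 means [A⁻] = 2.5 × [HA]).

pKa = -log(4.36e-04) = 3.3605. pH = pKa + log([A⁻]/[HA]), so log([A⁻]/[HA]) = pH − pKa = 3.36 − 3.3605 = -0.0005. [A⁻]/[HA] = 10^(-0.0005) = 0.999

[A⁻]/[HA] = 0.999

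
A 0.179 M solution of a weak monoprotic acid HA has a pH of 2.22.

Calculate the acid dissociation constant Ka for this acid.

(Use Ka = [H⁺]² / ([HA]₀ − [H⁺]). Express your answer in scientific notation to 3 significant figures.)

[H⁺] = 10^(−pH) = 10^(−2.22) = 6.026e-03 M. For HA ⇌ H⁺ + A⁻, Ka = [H⁺][A⁻]/[HA] = [H⁺]² / ([HA]₀ − [H⁺]) = (6.026e-03)² / (0.179 − 6.026e-03) = 2.10e-04.

K_a = 2.10e-04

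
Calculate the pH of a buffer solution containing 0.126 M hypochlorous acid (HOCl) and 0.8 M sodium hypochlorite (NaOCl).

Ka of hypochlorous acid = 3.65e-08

pKa = -log(3.65e-08) = 7.44. pH = pKa + log([A⁻]/[HA]) = 7.44 + log(0.8/0.126)

pH = 8.24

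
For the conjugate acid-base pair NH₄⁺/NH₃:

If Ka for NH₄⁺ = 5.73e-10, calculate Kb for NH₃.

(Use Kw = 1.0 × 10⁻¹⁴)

For a conjugate pair Ka × Kb = Kw, so Kb = Kw/Ka = 1.0 × 10⁻¹⁴ / 5.73e-10 = 1.75e-05.

K_b = 1.75e-05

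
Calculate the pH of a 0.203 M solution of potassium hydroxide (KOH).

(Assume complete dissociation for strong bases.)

[OH⁻] = 0.203 M for strong base. pOH = -log[OH⁻] = 0.69, pH = 14 - pOH

pH = 13.31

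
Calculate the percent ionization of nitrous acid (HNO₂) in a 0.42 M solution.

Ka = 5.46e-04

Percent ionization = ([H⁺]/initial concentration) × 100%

Using Ka equilibrium: x² + Ka×x - Ka×C = 0. Solving: [H⁺] = 1.4873e-02. Percent = (1.4873e-02/0.42) × 100

Percent ionization = 3.54%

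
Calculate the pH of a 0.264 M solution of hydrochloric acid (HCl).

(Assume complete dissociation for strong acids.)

[H⁺] = 0.264 M for strong acid. pH = -log[H⁺] = -log(0.264)

pH = 0.58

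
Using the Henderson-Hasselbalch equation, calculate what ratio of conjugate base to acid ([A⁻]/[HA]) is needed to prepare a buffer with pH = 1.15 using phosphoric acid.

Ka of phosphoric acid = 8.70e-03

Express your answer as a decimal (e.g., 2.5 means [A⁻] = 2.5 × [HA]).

pKa = -log(8.70e-03) = 2.0605. pH = pKa + log([A⁻]/[HA]), so log([A⁻]/[HA]) = pH − pKa = 1.15 − 2.0605 = -0.9105. [A⁻]/[HA] = 10^(-0.9105) = 0.123

[A⁻]/[HA] = 0.123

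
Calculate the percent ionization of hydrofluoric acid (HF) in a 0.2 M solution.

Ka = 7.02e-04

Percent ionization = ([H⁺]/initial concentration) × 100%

Using Ka equilibrium: x² + Ka×x - Ka×C = 0. Solving: [H⁺] = 1.1503e-02. Percent = (1.1503e-02/0.2) × 100

Percent ionization = 5.75%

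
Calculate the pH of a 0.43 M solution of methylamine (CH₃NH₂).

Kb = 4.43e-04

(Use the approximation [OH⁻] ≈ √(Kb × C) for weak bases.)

[OH⁻] = √(Kb × C) = √(4.43e-04 × 0.43) = 1.3802e-02. pOH = 1.86, pH = 14 - pOH

pH = 12.14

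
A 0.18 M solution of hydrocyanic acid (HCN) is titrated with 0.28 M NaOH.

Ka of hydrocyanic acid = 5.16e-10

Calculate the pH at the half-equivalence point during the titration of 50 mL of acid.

At half-equivalence [HA] = [A⁻], so Henderson-Hasselbalch gives pH = pKa = -log(5.16e-10) = 9.29.

pH = pKa = 9.29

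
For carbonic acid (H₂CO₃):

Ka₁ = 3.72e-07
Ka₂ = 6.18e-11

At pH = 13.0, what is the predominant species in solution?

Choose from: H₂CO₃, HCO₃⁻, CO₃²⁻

pKa₁ = 6.43, pKa₂ = 10.21. For a polyprotic acid the predominant species crosses at each pKa: below pKa_n the protonated form dominates, above it the deprotonated form does. At pH = 13.0, the predominant species is CO₃²⁻.

CO₃²⁻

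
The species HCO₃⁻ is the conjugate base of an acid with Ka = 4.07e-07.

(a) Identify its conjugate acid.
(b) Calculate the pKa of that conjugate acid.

(a) The conjugate acid is formed by adding one H⁺ to HCO₃⁻, giving H₂CO₃. (b) pKa = -log(Ka) = -log(4.07e-07) = 6.39.

Conjugate acid: H₂CO₃; pK_a = 6.39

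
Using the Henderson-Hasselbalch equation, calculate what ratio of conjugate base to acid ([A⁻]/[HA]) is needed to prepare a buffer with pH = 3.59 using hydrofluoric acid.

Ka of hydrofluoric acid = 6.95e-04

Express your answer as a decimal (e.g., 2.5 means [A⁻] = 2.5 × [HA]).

pKa = -log(6.95e-04) = 3.1580. pH = pKa + log([A⁻]/[HA]), so log([A⁻]/[HA]) = pH − pKa = 3.59 − 3.1580 = 0.4320. [A⁻]/[HA] = 10^(0.4320) = 2.70

[A⁻]/[HA] = 2.70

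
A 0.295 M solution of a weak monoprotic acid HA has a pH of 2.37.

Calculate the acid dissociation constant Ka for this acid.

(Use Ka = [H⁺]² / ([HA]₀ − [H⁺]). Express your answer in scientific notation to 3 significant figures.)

[H⁺] = 10^(−pH) = 10^(−2.37) = 4.266e-03 M. For HA ⇌ H⁺ + A⁻, Ka = [H⁺][A⁻]/[HA] = [H⁺]² / ([HA]₀ − [H⁺]) = (4.266e-03)² / (0.295 − 4.266e-03) = 6.26e-05.

K_a = 6.26e-05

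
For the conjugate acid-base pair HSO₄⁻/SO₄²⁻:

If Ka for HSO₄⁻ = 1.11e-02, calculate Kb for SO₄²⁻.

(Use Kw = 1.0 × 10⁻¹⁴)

For a conjugate pair Ka × Kb = Kw, so Kb = Kw/Ka = 1.0 × 10⁻¹⁴ / 1.11e-02 = 9.01e-13.

K_b = 9.01e-13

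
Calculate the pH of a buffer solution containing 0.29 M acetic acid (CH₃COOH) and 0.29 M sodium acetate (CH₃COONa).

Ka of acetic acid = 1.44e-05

pKa = -log(1.44e-05) = 4.84. pH = pKa + log([A⁻]/[HA]) = 4.84 + log(0.29/0.29)

pH = 4.84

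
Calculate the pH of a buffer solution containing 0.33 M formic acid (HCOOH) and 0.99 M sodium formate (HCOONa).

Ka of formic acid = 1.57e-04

pKa = -log(1.57e-04) = 3.80. pH = pKa + log([A⁻]/[HA]) = 3.80 + log(0.99/0.33)

pH = 4.28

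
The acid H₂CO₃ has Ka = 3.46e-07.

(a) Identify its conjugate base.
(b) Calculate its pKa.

(a) The conjugate base is formed by removing one H⁺ from H₂CO₃, giving HCO₃⁻. (b) pKa = -log(Ka) = -log(3.46e-07) = 6.46.

Conjugate base: HCO₃⁻; pK_a = 6.46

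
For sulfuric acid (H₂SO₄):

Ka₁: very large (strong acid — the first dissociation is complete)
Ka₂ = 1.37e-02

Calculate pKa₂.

pKa₂ = -log(Ka₂) = -log(1.37e-02) = 1.86.

pK_{a2} = 1.86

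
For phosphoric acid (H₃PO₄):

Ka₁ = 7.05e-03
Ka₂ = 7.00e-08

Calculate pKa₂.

pKa₂ = -log(Ka₂) = -log(7.00e-08) = 7.15.

pK_{a2} = 7.15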